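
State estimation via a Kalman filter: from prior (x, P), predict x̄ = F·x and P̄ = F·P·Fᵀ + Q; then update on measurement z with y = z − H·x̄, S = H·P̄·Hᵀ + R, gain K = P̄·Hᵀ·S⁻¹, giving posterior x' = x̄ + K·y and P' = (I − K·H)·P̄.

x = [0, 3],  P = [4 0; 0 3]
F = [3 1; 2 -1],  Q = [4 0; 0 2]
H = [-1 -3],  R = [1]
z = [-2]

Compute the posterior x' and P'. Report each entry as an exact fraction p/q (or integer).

x̄ = F·x = [3, -3]
P̄ = F·P·Fᵀ + Q = [43 21; 21 21]
y = z − H·x̄ = [-8]
S = H·P̄·Hᵀ + R = [359]
K = P̄·Hᵀ·S⁻¹ = [-106/359; -84/359]
x' = x̄ + K·y = [1925/359, -405/359]
P' = (I − K·H)·P̄ = [4201/359 -1365/359; -1365/359 483/359]

x' = [1925/359, -405/359]
P' = [4201/359 -1365/359; -1365/359 483/359]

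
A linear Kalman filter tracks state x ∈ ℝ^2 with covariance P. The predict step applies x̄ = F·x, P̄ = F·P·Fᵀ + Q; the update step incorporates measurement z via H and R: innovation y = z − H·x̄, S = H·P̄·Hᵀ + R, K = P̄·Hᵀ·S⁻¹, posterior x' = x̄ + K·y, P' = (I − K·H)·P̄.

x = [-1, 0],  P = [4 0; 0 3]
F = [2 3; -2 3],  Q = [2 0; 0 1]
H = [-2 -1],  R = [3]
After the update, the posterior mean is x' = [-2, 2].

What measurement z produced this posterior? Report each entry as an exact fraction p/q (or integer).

x̄ = F·x = [-2, 2]
P̄ = F·P·Fᵀ + Q = [45 11; 11 44]
S = H·P̄·Hᵀ + R = [271]
K = P̄·Hᵀ·S⁻¹ = [-101/271; -66/271]
x' − x̄ = [0, 0] = K·y
y = (KᵀK)⁻¹·Kᵀ·(x' − x̄) = [0]
z = y + H·x̄ = [0] + [2] = [2]

z = [2]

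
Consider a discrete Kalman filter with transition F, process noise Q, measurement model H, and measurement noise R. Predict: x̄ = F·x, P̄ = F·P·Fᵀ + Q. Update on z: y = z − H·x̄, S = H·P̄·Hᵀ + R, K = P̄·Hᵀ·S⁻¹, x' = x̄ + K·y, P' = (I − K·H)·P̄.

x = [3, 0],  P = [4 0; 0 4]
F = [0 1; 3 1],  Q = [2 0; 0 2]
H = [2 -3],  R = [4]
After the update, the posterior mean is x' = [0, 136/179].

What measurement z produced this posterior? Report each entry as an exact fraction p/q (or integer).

z = [-2]

x̄ = F·x = [0, 9]
P̄ = F·P·Fᵀ + Q = [6 4; 4 42]
S = H·P̄·Hᵀ + R = [358]
K = P̄·Hᵀ·S⁻¹ = [0; -59/179]
x' − x̄ = [0, -1475/179] = K·y
y = (KᵀK)⁻¹·Kᵀ·(x' − x̄) = [25]
z = y + H·x̄ = [25] + [-27] = [-2]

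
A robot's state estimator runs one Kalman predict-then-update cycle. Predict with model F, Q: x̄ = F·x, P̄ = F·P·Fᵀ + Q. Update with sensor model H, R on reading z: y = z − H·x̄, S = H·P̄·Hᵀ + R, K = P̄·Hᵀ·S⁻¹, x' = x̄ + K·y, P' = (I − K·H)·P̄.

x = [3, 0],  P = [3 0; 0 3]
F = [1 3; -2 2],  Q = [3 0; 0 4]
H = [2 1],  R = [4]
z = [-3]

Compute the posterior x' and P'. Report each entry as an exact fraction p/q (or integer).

x̄ = F·x = [3, -6]
P̄ = F·P·Fᵀ + Q = [33 12; 12 28]
y = z − H·x̄ = [-3]
S = H·P̄·Hᵀ + R = [212]
K = P̄·Hᵀ·S⁻¹ = [39/106; 13/53]
x' = x̄ + K·y = [201/106, -357/53]
P' = (I − K·H)·P̄ = [228/53 -378/53; -378/53 808/53]

x' = [201/106, -357/53]
P' = [228/53 -378/53; -378/53 808/53]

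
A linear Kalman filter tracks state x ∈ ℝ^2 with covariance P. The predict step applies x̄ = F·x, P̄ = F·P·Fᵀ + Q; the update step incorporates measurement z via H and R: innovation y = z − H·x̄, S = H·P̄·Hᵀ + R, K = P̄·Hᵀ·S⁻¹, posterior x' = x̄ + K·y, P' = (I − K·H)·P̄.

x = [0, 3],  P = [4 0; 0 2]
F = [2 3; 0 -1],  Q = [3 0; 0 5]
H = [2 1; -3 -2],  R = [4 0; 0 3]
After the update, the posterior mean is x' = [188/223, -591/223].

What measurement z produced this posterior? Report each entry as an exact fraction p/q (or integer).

z = [-1, 3]

x̄ = F·x = [9, -3]
P̄ = F·P·Fᵀ + Q = [37 -6; -6 7]
S = H·P̄·Hᵀ + R = [135 -194; -194 292]
K = P̄·Hᵀ·S⁻¹ = [325/892 -173/1784; -171/446 -215/892]
x' − x̄ = [-1819/223, 78/223] = K·y
y = (KᵀK)⁻¹·Kᵀ·(x' − x̄) = [-16, 24]
z = y + H·x̄ = [-16, 24] + [15, -21] = [-1, 3]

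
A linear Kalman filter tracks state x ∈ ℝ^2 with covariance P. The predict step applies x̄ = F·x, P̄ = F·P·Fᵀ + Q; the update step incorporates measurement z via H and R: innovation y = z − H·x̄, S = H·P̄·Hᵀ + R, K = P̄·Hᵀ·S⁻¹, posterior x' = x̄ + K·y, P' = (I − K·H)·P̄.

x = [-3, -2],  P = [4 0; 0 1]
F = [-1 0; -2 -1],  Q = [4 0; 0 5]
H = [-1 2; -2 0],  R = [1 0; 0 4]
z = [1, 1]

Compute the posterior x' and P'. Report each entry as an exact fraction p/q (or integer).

x̄ = F·x = [3, 8]
P̄ = F·P·Fᵀ + Q = [8 8; 8 22]
y = z − H·x̄ = [-12, 7]
S = H·P̄·Hᵀ + R = [65 -16; -16 36]
K = P̄·Hᵀ·S⁻¹ = [8/521 -228/521; 260/521 -116/521]
x' = x̄ + K·y = [-129/521, 236/521]
P' = (I − K·H)·P̄ = [456/521 232/521; 232/521 246/521]

x' = [-129/521, 236/521]
P' = [456/521 232/521; 232/521 246/521]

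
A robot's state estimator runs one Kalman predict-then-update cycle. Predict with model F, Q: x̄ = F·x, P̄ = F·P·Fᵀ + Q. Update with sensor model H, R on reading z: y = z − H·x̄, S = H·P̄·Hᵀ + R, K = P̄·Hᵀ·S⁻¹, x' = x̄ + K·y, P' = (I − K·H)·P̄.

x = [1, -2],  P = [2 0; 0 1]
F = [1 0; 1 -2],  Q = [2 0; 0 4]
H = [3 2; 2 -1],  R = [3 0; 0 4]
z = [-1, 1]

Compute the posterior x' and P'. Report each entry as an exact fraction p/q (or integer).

x̄ = F·x = [1, 5]
P̄ = F·P·Fᵀ + Q = [4 2; 2 10]
y = z − H·x̄ = [-14, 4]
S = H·P̄·Hᵀ + R = [103 6; 6 22]
K = P̄·Hᵀ·S⁻¹ = [158/1115 261/1115; 304/1115 -387/1115]
x' = x̄ + K·y = [-53/1115, -229/1115]
P' = (I − K·H)·P̄ = [366/1115 -312/1115; -312/1115 924/1115]

x' = [-53/1115, -229/1115]
P' = [366/1115 -312/1115; -312/1115 924/1115]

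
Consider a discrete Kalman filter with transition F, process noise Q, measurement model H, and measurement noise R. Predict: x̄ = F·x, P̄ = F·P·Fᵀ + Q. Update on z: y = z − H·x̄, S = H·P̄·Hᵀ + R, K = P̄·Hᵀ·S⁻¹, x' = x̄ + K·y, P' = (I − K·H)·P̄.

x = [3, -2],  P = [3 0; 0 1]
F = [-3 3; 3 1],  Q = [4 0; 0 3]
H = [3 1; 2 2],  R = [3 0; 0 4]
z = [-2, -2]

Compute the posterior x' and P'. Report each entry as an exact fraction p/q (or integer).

x̄ = F·x = [-15, 7]
P̄ = F·P·Fᵀ + Q = [40 -24; -24 31]
y = z − H·x̄ = [36, 14]
S = H·P̄·Hᵀ + R = [250 110; 110 96]
K = P̄·Hᵀ·S⁻¹ = [1424/2975 -128/595; -1369/2975 801/1190]
x' = x̄ + K·y = [-2321/2975, -424/2975]
P' = (I − K·H)·P̄ = [2776/2975 -4056/2975; -4056/2975 8061/2975]

x' = [-2321/2975, -424/2975]
P' = [2776/2975 -4056/2975; -4056/2975 8061/2975]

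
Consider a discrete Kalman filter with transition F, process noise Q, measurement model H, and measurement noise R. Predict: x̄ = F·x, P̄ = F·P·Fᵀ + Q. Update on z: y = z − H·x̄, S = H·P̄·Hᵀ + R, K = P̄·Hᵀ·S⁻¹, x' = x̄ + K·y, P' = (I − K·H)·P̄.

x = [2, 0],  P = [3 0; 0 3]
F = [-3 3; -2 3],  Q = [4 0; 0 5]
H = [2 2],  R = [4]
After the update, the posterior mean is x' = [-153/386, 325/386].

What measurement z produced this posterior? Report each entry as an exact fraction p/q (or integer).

x̄ = F·x = [-6, -4]
P̄ = F·P·Fᵀ + Q = [58 45; 45 44]
S = H·P̄·Hᵀ + R = [772]
K = P̄·Hᵀ·S⁻¹ = [103/386; 89/386]
x' − x̄ = [2163/386, 1869/386] = K·y
y = (KᵀK)⁻¹·Kᵀ·(x' − x̄) = [21]
z = y + H·x̄ = [21] + [-20] = [1]

z = [1]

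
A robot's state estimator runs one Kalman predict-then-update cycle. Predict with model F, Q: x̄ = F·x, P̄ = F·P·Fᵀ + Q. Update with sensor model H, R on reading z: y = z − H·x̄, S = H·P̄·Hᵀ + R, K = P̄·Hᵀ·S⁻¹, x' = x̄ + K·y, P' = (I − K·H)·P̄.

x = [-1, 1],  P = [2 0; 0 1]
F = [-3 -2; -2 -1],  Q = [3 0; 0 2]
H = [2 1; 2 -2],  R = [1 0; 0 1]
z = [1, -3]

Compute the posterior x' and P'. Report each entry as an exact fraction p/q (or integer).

x' = [-117/761, 974/761]
P' = [105/761 43/761; 43/761 643/3044]

x̄ = F·x = [1, 1]
P̄ = F·P·Fᵀ + Q = [25 14; 14 11]
y = z − H·x̄ = [-2, -3]
S = H·P̄·Hᵀ + R = [168 50; 50 33]
K = P̄·Hᵀ·S⁻¹ = [253/761 124/761; 987/3044 -471/1522]
x' = x̄ + K·y = [-117/761, 974/761]
P' = (I − K·H)·P̄ = [105/761 43/761; 43/761 643/3044]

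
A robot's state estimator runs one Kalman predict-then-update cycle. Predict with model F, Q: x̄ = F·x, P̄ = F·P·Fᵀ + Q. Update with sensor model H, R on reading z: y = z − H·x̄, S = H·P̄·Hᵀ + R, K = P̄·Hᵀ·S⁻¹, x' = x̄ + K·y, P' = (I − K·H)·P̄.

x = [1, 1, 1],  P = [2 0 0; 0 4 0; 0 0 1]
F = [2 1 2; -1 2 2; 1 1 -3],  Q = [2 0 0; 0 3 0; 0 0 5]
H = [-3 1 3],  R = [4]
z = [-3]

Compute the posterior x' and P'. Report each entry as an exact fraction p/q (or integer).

x̄ = F·x = [5, 3, -1]
P̄ = F·P·Fᵀ + Q = [18 8 2; 8 25 0; 2 0 20]
y = z − H·x̄ = [12]
S = H·P̄·Hᵀ + R = [287]
K = P̄·Hᵀ·S⁻¹ = [-40/287; 1/287; 54/287]
x' = x̄ + K·y = [955/287, 873/287, 361/287]
P' = (I − K·H)·P̄ = [3566/287 2336/287 2734/287; 2336/287 7174/287 -54/287; 2734/287 -54/287 2824/287]

x' = [955/287, 873/287, 361/287]
P' = [3566/287 2336/287 2734/287; 2336/287 7174/287 -54/287; 2734/287 -54/287 2824/287]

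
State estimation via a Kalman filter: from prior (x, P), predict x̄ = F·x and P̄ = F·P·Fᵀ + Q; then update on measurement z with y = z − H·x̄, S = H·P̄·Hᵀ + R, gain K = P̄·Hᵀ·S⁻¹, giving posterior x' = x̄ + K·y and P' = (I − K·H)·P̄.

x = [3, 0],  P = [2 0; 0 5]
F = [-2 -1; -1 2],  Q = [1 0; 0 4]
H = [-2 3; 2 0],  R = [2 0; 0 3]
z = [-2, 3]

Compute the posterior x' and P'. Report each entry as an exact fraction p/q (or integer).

x' = [6009/6506, -693/6506]
P' = [2235/3253 1467/3253; 1467/3253 1679/3253]

x̄ = F·x = [-6, -3]
P̄ = F·P·Fᵀ + Q = [14 -6; -6 26]
y = z − H·x̄ = [-5, 15]
S = H·P̄·Hᵀ + R = [364 -92; -92 59]
K = P̄·Hᵀ·S⁻¹ = [-69/6506 1490/3253; 2103/6506 978/3253]
x' = x̄ + K·y = [6009/6506, -693/6506]
P' = (I − K·H)·P̄ = [2235/3253 1467/3253; 1467/3253 1679/3253]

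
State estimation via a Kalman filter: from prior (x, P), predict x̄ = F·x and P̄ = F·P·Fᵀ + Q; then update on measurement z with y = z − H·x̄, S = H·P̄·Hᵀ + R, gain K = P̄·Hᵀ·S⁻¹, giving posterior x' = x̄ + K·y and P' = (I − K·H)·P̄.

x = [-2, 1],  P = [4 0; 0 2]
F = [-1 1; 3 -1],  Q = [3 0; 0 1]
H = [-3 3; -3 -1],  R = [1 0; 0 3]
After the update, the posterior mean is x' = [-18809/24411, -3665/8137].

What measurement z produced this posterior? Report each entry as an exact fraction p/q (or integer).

x̄ = F·x = [3, -7]
P̄ = F·P·Fᵀ + Q = [9 -14; -14 39]
S = H·P̄·Hᵀ + R = [685 48; 48 39]
K = P̄·Hᵀ·S⁻¹ = [-689/8137 -5593/24411; 2019/8137 -1859/8137]
x' − x̄ = [-92042/24411, 53294/8137] = K·y
y = (KᵀK)⁻¹·Kᵀ·(x' − x̄) = [31, 5]
z = y + H·x̄ = [31, 5] + [-30, -2] = [1, 3]

z = [1, 3]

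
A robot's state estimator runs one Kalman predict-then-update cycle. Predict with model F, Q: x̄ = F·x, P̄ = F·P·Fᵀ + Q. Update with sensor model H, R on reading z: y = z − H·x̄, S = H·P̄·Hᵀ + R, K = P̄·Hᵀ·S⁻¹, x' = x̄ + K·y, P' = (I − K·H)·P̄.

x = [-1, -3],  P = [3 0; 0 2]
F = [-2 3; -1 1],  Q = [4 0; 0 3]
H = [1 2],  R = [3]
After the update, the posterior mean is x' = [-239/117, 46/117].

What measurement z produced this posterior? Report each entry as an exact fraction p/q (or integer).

z = [-1]

x̄ = F·x = [-7, -2]
P̄ = F·P·Fᵀ + Q = [34 12; 12 8]
S = H·P̄·Hᵀ + R = [117]
K = P̄·Hᵀ·S⁻¹ = [58/117; 28/117]
x' − x̄ = [580/117, 280/117] = K·y
y = (KᵀK)⁻¹·Kᵀ·(x' − x̄) = [10]
z = y + H·x̄ = [10] + [-11] = [-1]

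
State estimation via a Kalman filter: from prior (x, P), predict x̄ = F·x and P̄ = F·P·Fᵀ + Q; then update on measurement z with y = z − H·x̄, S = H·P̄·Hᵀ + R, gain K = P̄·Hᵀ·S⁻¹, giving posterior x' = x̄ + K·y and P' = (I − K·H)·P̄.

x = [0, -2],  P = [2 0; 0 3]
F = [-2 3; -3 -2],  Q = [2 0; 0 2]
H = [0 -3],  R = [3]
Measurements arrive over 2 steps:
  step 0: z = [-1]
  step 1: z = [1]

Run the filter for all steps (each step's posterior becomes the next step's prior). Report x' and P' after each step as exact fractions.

step 0: x̄ = F·x = [-6, 4]
step 0: P̄ = F·P·Fᵀ + Q = [37 -6; -6 32]
step 0: y = z − H·x̄ = [11]
step 0: S = H·P̄·Hᵀ + R = [291]
step 0: K = P̄·Hᵀ·S⁻¹ = [6/97; -32/97]
step 0: x' = x̄ + K·y = [-516/97, 36/97]
step 0: P' = (I − K·H)·P̄ = [3481/97 -6/97; -6/97 32/97]
step 1: x̄ = F·x = [1140/97, 1476/97]
step 1: P̄ = F·P·Fᵀ + Q = [14478/97 20724/97; 20724/97 31579/97]
step 1: y = z − H·x̄ = [4525/97]
step 1: S = H·P̄·Hᵀ + R = [284502/97]
step 1: K = P̄·Hᵀ·S⁻¹ = [-10362/47417; -31579/94834]
step 1: x' = x̄ + K·y = [73890/47417, -30103/94834]
step 1: P' = (I − K·H)·P̄ = [435846/47417 10362/47417; 10362/47417 31579/94834]

step 0: x' = [-516/97, 36/97], P' = [3481/97 -6/97; -6/97 32/97]
step 1: x' = [73890/47417, -30103/94834], P' = [435846/47417 10362/47417; 10362/47417 31579/94834]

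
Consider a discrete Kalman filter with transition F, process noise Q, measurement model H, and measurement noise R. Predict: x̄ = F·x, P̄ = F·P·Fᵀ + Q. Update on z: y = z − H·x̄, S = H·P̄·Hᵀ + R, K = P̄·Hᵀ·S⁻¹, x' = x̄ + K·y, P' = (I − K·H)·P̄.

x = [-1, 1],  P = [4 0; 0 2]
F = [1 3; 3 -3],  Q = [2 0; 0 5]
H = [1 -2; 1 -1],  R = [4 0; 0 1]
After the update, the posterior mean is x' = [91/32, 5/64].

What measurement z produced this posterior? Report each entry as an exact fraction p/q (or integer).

x̄ = F·x = [2, -6]
P̄ = F·P·Fᵀ + Q = [24 -6; -6 59]
S = H·P̄·Hᵀ + R = [288 160; 160 96]
K = P̄·Hᵀ·S⁻¹ = [-21/32 45/32; -47/64 35/64]
x' − x̄ = [27/32, 389/64] = K·y
y = (KᵀK)⁻¹·Kᵀ·(x' − x̄) = [-12, -5]
z = y + H·x̄ = [-12, -5] + [14, 8] = [2, 3]

z = [2, 3]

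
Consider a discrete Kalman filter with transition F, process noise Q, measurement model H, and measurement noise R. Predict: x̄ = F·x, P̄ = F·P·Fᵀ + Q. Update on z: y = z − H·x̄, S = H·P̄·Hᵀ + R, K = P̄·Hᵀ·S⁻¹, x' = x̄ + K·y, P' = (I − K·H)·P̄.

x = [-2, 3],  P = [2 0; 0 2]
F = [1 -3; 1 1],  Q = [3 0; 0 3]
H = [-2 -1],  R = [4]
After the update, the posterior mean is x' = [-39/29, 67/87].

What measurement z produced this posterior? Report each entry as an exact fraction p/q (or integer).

x̄ = F·x = [-11, 1]
P̄ = F·P·Fᵀ + Q = [23 -4; -4 7]
S = H·P̄·Hᵀ + R = [87]
K = P̄·Hᵀ·S⁻¹ = [-14/29; 1/87]
x' − x̄ = [280/29, -20/87] = K·y
y = (KᵀK)⁻¹·Kᵀ·(x' − x̄) = [-20]
z = y + H·x̄ = [-20] + [21] = [1]

z = [1]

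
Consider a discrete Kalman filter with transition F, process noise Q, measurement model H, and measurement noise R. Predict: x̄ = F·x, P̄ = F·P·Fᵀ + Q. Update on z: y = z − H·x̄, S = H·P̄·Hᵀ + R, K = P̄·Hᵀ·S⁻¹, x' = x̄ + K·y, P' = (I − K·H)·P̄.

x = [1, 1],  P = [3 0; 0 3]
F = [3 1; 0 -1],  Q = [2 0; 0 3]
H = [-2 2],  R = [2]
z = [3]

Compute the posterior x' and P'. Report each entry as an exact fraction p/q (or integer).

x' = [-99/89, 28/89]
P' = [398/89 363/89; 363/89 372/89]

x̄ = F·x = [4, -1]
P̄ = F·P·Fᵀ + Q = [32 -3; -3 6]
y = z − H·x̄ = [13]
S = H·P̄·Hᵀ + R = [178]
K = P̄·Hᵀ·S⁻¹ = [-35/89; 9/89]
x' = x̄ + K·y = [-99/89, 28/89]
P' = (I − K·H)·P̄ = [398/89 363/89; 363/89 372/89]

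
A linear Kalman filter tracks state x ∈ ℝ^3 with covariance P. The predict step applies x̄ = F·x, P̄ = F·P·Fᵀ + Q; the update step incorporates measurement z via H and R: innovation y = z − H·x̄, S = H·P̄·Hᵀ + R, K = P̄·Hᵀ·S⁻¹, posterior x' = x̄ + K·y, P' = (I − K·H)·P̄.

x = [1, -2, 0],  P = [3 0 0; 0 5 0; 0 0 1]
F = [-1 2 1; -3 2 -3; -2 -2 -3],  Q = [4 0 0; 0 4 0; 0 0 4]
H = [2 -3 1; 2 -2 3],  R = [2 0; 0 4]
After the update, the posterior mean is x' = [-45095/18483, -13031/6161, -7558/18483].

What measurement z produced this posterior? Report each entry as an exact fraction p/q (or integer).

x̄ = F·x = [-5, -7, 2]
P̄ = F·P·Fᵀ + Q = [28 26 -17; 26 60 7; -17 7 45]
S = H·P̄·Hᵀ + R = [277 134; 134 265]
K = P̄·Hᵀ·S⁻¹ = [-4037/55449 -7793/55449; -2863/6161 355/6161; -14308/55449 25439/55449]
x' − x̄ = [47320/18483, 30096/6161, -44524/18483] = K·y
y = (KᵀK)⁻¹·Kᵀ·(x' − x̄) = [-12, -12]
z = y + H·x̄ = [-12, -12] + [13, 10] = [1, -2]

z = [1, -2]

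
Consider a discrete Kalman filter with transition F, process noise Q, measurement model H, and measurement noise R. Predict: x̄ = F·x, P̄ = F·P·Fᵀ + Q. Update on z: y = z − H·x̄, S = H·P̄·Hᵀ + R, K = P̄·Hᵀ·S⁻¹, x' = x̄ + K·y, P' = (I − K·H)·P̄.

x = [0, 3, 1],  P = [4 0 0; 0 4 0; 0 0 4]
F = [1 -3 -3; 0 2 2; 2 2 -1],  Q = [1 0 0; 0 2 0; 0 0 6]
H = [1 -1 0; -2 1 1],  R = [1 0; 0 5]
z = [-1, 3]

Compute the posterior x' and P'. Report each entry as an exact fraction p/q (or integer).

x' = [-5725/9168, 1697/4584, 3835/2292]
P' = [17123/9168 5681/4584 5911/2292; 5681/4584 3539/2292 1381/1146; 5911/2292 1381/1146 4745/573]

x̄ = F·x = [-12, 8, 5]
P̄ = F·P·Fᵀ + Q = [77 -48 -4; -48 34 8; -4 8 42]
y = z − H·x̄ = [19, -34]
S = H·P̄·Hᵀ + R = [208 -344; -344 613]
K = P̄·Hᵀ·S⁻¹ = [5761/9168 19/1146; -1397/4584 31/573; 3149/2292 496/573]
x' = x̄ + K·y = [-5725/9168, 1697/4584, 3835/2292]
P' = (I − K·H)·P̄ = [17123/9168 5681/4584 5911/2292; 5681/4584 3539/2292 1381/1146; 5911/2292 1381/1146 4745/573]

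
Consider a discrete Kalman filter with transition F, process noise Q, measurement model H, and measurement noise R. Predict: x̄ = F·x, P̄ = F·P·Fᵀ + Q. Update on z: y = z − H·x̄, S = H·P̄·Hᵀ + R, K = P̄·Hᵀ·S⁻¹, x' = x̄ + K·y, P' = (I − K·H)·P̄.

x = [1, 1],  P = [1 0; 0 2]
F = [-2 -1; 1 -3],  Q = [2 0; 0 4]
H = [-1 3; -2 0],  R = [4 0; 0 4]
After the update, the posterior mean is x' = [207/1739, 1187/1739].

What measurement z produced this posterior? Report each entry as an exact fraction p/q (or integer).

x̄ = F·x = [-3, -2]
P̄ = F·P·Fᵀ + Q = [8 4; 4 23]
S = H·P̄·Hᵀ + R = [195 -8; -8 36]
K = P̄·Hᵀ·S⁻¹ = [4/1739 -772/1739; 569/1739 -260/1739]
x' − x̄ = [5424/1739, 4665/1739] = K·y
y = (KᵀK)⁻¹·Kᵀ·(x' − x̄) = [5, -7]
z = y + H·x̄ = [5, -7] + [-3, 6] = [2, -1]

z = [2, -1]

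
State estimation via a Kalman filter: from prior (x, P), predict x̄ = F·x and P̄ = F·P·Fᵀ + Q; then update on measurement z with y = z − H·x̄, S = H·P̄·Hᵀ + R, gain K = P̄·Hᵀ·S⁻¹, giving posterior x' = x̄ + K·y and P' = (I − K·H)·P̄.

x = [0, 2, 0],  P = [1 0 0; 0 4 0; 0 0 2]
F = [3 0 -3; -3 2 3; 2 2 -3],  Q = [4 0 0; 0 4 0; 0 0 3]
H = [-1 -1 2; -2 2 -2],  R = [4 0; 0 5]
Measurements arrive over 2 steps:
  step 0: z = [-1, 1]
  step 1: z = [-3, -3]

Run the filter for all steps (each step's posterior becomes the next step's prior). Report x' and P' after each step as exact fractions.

step 0: x' = [601/1020, 497/204, 2563/2040], P' = [4048/2295 1622/459 10669/4590; 1622/459 6200/459 8501/918; 10669/4590 8501/918 63307/9180]
step 1: x' = [305108397/187292054, -17826975/187292054, -64338261/187292054], P' = [186882906/93646027 404175074/93646027 263050613/93646027; 404175074/93646027 1506458750/93646027 1013600981/93646027; 263050613/93646027 1013600981/93646027 732058918/93646027]

step 0: x̄ = F·x = [0, 4, 4]
step 0: P̄ = F·P·Fᵀ + Q = [31 -27 24; -27 47 -8; 24 -8 41]
step 0: y = z − H·x̄ = [-5, 1]
step 0: S = H·P̄·Hᵀ + R = [128 -292; -292 953]
step 0: K = P̄·Hᵀ·S⁻¹ = [-1489/9180 -509/2295; 679/1836 131/459; 10133/18360 73/4590]
step 0: x' = x̄ + K·y = [601/1020, 497/204, 2563/2040]
step 0: P' = (I − K·H)·P̄ = [4048/2295 1622/459 10669/4590; 1622/459 6200/459 8501/918; 10669/4590 8501/918 63307/9180]
step 1: x̄ = F·x = [-1361/680, 14023/2040, 931/408]
step 1: P̄ = F·P·Fᵀ + Q = [40903/1020 -215609/3060 2095/612; -215609/3060 1494967/9180 16855/1836; 2095/612 16855/1836 28283/1836]
step 1: y = z − H·x̄ = [-183/68, -16511/1020]
step 1: S = H·P̄·Hᵀ + R = [1313/17 -4401/17; -4401/17 3203938/2295]
step 1: K = P̄·Hᵀ·S⁻¹ = [-32478377/187292054 -18303378/93646027; 58284069/187292054 35473078/93646027; 93733121/187292054 7396580/93646027]
step 1: x' = x̄ + K·y = [305108397/187292054, -17826975/187292054, -64338261/187292054]
step 1: P' = (I − K·H)·P̄ = [186882906/93646027 404175074/93646027 263050613/93646027; 404175074/93646027 1506458750/93646027 1013600981/93646027; 263050613/93646027 1013600981/93646027 732058918/93646027]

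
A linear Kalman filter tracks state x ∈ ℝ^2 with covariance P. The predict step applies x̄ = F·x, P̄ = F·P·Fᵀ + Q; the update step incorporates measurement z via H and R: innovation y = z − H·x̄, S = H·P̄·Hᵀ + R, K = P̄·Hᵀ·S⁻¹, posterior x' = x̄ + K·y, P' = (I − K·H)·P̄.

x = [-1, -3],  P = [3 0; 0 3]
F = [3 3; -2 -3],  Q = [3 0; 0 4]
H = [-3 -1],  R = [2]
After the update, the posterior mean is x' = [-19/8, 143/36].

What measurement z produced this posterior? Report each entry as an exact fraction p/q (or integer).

x̄ = F·x = [-12, 11]
P̄ = F·P·Fᵀ + Q = [57 -45; -45 43]
S = H·P̄·Hᵀ + R = [288]
K = P̄·Hᵀ·S⁻¹ = [-7/16; 23/72]
x' − x̄ = [77/8, -253/36] = K·y
y = (KᵀK)⁻¹·Kᵀ·(x' − x̄) = [-22]
z = y + H·x̄ = [-22] + [25] = [3]

z = [3]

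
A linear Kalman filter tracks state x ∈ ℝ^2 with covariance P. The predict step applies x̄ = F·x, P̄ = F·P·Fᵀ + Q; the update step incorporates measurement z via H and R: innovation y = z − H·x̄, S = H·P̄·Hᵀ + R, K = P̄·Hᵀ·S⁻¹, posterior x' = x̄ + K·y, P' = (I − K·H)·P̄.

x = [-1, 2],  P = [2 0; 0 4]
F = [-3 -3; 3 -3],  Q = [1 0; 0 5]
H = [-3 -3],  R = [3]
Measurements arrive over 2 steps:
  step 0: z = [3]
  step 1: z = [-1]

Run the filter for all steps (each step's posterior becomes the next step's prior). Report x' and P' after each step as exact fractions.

step 0: x' = [96/41, -138/41], P' = [8818/451 -795/41; -795/41 802/41]
step 1: x' = [36947/12485, -32669/12485], P' = [346958/87395 -346791/87395; -346791/87395 375742/87395]

step 0: x̄ = F·x = [-3, -9]
step 0: P̄ = F·P·Fᵀ + Q = [55 18; 18 59]
step 0: y = z − H·x̄ = [-33]
step 0: S = H·P̄·Hᵀ + R = [1353]
step 0: K = P̄·Hᵀ·S⁻¹ = [-73/451; -7/41]
step 0: x' = x̄ + K·y = [96/41, -138/41]
step 0: P' = (I − K·H)·P̄ = [8818/451 -795/41; -795/41 802/41]
step 1: x̄ = F·x = [126/41, 702/41]
step 1: P̄ = F·P·Fᵀ + Q = [1801/451 36/451; 36/451 318425/451]
step 1: y = z − H·x̄ = [2443/41]
step 1: S = H·P̄·Hᵀ + R = [262185/41]
step 1: K = P̄·Hᵀ·S⁻¹ = [-167/87395; -28951/87395]
step 1: x' = x̄ + K·y = [36947/12485, -32669/12485]
step 1: P' = (I − K·H)·P̄ = [346958/87395 -346791/87395; -346791/87395 375742/87395]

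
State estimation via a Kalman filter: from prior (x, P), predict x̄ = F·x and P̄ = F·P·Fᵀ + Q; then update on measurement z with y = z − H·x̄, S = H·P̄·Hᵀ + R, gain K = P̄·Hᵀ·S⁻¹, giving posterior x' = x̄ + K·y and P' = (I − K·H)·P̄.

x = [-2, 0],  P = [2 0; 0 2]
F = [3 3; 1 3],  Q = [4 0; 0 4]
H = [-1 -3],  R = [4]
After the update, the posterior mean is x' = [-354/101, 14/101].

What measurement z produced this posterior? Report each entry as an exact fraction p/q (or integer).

z = [3]

x̄ = F·x = [-6, -2]
P̄ = F·P·Fᵀ + Q = [40 24; 24 24]
S = H·P̄·Hᵀ + R = [404]
K = P̄·Hᵀ·S⁻¹ = [-28/101; -24/101]
x' − x̄ = [252/101, 216/101] = K·y
y = (KᵀK)⁻¹·Kᵀ·(x' − x̄) = [-9]
z = y + H·x̄ = [-9] + [12] = [3]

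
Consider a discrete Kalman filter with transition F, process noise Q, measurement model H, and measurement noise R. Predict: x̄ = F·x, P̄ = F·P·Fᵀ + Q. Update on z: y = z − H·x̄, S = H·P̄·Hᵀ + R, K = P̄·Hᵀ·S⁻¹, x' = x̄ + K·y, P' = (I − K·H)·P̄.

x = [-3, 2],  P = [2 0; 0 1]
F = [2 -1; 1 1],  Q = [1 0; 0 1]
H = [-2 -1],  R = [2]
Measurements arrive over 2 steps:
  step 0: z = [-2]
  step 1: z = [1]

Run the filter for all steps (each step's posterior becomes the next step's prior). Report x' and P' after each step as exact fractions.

step 0: x' = [-27/58, 66/29], P' = [51/58 -28/29; -28/29 66/29]
step 1: x' = [-3466/2373, 4141/2373], P' = [2483/2373 -2666/2373; -2666/2373 5246/2373]

step 0: x̄ = F·x = [-8, -1]
step 0: P̄ = F·P·Fᵀ + Q = [10 3; 3 4]
step 0: y = z − H·x̄ = [-19]
step 0: S = H·P̄·Hᵀ + R = [58]
step 0: K = P̄·Hᵀ·S⁻¹ = [-23/58; -5/29]
step 0: x' = x̄ + K·y = [-27/58, 66/29]
step 0: P' = (I − K·H)·P̄ = [51/58 -28/29; -28/29 66/29]
step 1: x̄ = F·x = [-93/29, 105/58]
step 1: P̄ = F·P·Fᵀ + Q = [309/29 -43/29; -43/29 129/58]
step 1: y = z − H·x̄ = [-209/58]
step 1: S = H·P̄·Hᵀ + R = [2373/58]
step 1: K = P̄·Hᵀ·S⁻¹ = [-1150/2373; 43/2373]
step 1: x' = x̄ + K·y = [-3466/2373, 4141/2373]
step 1: P' = (I − K·H)·P̄ = [2483/2373 -2666/2373; -2666/2373 5246/2373]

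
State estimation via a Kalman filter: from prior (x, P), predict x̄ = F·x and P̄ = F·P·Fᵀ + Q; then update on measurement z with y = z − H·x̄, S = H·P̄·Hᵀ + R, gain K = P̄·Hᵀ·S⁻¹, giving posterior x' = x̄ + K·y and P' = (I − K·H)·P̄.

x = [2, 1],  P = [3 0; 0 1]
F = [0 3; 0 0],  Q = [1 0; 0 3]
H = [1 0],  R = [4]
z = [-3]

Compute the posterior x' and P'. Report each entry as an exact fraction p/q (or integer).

x' = [-9/7, 0]
P' = [20/7 0; 0 3]

x̄ = F·x = [3, 0]
P̄ = F·P·Fᵀ + Q = [10 0; 0 3]
y = z − H·x̄ = [-6]
S = H·P̄·Hᵀ + R = [14]
K = P̄·Hᵀ·S⁻¹ = [5/7; 0]
x' = x̄ + K·y = [-9/7, 0]
P' = (I − K·H)·P̄ = [20/7 0; 0 3]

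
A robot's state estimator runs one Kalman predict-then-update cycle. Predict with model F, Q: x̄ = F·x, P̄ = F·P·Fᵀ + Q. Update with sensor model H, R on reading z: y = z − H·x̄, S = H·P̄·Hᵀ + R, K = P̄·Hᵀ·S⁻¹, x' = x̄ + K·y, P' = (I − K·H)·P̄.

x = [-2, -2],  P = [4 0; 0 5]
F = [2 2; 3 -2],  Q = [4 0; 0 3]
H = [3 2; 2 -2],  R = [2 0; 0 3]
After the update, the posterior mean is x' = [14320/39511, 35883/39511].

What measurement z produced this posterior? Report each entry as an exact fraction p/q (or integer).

z = [3, -1]

x̄ = F·x = [-8, -2]
P̄ = F·P·Fᵀ + Q = [40 4; 4 59]
S = H·P̄·Hᵀ + R = [646 -4; -4 367]
K = P̄·Hᵀ·S⁻¹ = [23632/118533 23512/118533; 23635/118533 -35270/118533]
x' − x̄ = [330408/39511, 114905/39511] = K·y
y = (KᵀK)⁻¹·Kᵀ·(x' − x̄) = [31, 11]
z = y + H·x̄ = [31, 11] + [-28, -12] = [3, -1]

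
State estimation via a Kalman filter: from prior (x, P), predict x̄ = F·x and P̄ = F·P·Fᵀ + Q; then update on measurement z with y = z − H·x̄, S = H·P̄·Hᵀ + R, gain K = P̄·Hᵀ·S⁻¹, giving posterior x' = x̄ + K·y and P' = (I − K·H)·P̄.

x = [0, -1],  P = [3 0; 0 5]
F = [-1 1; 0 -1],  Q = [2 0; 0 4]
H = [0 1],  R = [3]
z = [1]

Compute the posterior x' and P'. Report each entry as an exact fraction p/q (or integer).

x̄ = F·x = [-1, 1]
P̄ = F·P·Fᵀ + Q = [10 -5; -5 9]
y = z − H·x̄ = [0]
S = H·P̄·Hᵀ + R = [12]
K = P̄·Hᵀ·S⁻¹ = [-5/12; 3/4]
x' = x̄ + K·y = [-1, 1]
P' = (I − K·H)·P̄ = [95/12 -5/4; -5/4 9/4]

x' = [-1, 1]
P' = [95/12 -5/4; -5/4 9/4]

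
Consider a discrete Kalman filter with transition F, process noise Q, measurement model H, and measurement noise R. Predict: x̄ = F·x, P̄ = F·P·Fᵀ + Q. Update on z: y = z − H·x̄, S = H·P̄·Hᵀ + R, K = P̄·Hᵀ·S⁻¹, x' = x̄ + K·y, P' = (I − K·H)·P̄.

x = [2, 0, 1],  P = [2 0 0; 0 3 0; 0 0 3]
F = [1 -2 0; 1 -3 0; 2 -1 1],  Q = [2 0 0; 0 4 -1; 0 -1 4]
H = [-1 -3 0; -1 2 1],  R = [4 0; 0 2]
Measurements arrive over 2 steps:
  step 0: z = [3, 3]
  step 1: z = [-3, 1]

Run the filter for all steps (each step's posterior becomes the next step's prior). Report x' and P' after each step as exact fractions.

step 0: x' = [-44/619, -555/619, 2833/619], P' = [4651/1857 -323/619 2038/619; -323/619 301/619 -826/619; 2038/619 -826/619 4426/619]
step 1: x' = [4599795/6356537, 4073772/6356537, 5045402/6356537], P' = [17785283/6356537 -4170193/6356537 25532359/6356537; -4170193/6356537 3263983/6356537 -9850173/6356537; 25532359/6356537 -9850173/6356537 54268717/6356537]

step 0: x̄ = F·x = [2, 2, 5]
step 0: P̄ = F·P·Fᵀ + Q = [16 20 10; 20 33 12; 10 12 18]
step 0: y = z − H·x̄ = [11, -4]
step 0: S = H·P̄·Hᵀ + R = [437 -208; -208 116]
step 0: K = P̄·Hᵀ·S⁻¹ = [-436/1857 -475/3714; -145/619 99/1238; 110/619 368/619]
step 0: x' = x̄ + K·y = [-44/619, -555/619, 2833/619]
step 0: P' = (I − K·H)·P̄ = [4651/1857 -323/619 2038/619; -323/619 301/619 -826/619; 2038/619 -826/619 4426/619]
step 1: x̄ = F·x = [1066/619, 1621/619, 3300/619]
step 1: P̄ = F·P·Fᵀ + Q = [15853/1857 14914/1857 27023/1857; 14914/1857 26020/1857 30485/1857; 27023/1857 30485/1857 73501/1857]
step 1: y = z − H·x̄ = [4072/619, -4857/619]
step 1: S = H·P̄·Hᵀ + R = [346945/1857 -81277/619; -81277/619 68462/619]
step 1: K = P̄·Hᵀ·S⁻¹ = [-1318676/6356537 -296655/6356537; -1405439/6356537 423993/6356537; 1004540/6356537 4518006/6356537]
step 1: x' = x̄ + K·y = [4599795/6356537, 4073772/6356537, 5045402/6356537]
step 1: P' = (I − K·H)·P̄ = [17785283/6356537 -4170193/6356537 25532359/6356537; -4170193/6356537 3263983/6356537 -9850173/6356537; 25532359/6356537 -9850173/6356537 54268717/6356537]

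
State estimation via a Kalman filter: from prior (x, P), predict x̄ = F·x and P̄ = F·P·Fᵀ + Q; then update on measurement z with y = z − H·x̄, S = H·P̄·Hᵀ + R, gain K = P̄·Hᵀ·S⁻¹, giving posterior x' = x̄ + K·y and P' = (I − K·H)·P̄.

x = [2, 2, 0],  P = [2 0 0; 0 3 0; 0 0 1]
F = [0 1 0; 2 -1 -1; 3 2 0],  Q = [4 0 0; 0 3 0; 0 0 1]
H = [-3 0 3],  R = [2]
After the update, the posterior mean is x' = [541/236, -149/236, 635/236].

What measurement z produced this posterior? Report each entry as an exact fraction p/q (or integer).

z = [1]

x̄ = F·x = [2, 2, 10]
P̄ = F·P·Fᵀ + Q = [7 -3 6; -3 15 6; 6 6 31]
S = H·P̄·Hᵀ + R = [236]
K = P̄·Hᵀ·S⁻¹ = [-3/236; 27/236; 75/236]
x' − x̄ = [69/236, -621/236, -1725/236] = K·y
y = (KᵀK)⁻¹·Kᵀ·(x' − x̄) = [-23]
z = y + H·x̄ = [-23] + [24] = [1]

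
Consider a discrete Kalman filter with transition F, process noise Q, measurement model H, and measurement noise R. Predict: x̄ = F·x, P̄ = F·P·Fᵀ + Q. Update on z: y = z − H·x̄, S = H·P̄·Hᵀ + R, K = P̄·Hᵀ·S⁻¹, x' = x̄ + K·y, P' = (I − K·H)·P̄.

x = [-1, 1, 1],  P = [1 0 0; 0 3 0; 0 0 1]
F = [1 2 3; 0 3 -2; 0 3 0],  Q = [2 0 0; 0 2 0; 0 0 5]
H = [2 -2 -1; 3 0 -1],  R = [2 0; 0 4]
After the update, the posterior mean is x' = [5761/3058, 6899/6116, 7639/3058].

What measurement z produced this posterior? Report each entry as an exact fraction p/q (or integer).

x̄ = F·x = [4, 1, 3]
P̄ = F·P·Fᵀ + Q = [24 12 18; 12 33 27; 18 27 32]
S = H·P̄·Hᵀ + R = [202 68; 68 144]
K = P̄·Hᵀ·S⁻¹ = [-351/3058 2625/6116; -2637/6116 3255/12232; -1087/3058 1961/6116]
x' − x̄ = [-6471/3058, 783/6116, -1535/3058] = K·y
y = (KᵀK)⁻¹·Kᵀ·(x' − x̄) = [-4, -6]
z = y + H·x̄ = [-4, -6] + [3, 9] = [-1, 3]

z = [-1, 3]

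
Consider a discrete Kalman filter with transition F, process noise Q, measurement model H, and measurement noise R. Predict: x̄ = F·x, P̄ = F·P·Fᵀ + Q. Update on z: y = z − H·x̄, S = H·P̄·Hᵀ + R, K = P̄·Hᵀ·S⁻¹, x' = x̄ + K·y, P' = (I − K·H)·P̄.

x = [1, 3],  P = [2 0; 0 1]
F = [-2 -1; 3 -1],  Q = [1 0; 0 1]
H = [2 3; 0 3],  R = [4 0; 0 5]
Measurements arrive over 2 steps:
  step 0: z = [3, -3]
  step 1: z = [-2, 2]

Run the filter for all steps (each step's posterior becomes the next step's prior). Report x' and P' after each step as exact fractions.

step 0: x' = [2183/4024, -547/2012], P' = [6599/4024 -1295/2012; -1295/2012 495/1006]
step 1: x' = [-10608305/9959811, 3936824/9959811], P' = [11655331/9959811 -4854010/9959811; -4854010/9959811 4387720/9959811]

step 0: x̄ = F·x = [-5, 0]
step 0: P̄ = F·P·Fᵀ + Q = [10 -11; -11 20]
step 0: y = z − H·x̄ = [13, -3]
step 0: S = H·P̄·Hᵀ + R = [92 114; 114 185]
step 0: K = P̄·Hᵀ·S⁻¹ = [1357/4024 -777/2012; 95/2012 297/1006]
step 0: x' = x̄ + K·y = [2183/4024, -547/2012]
step 0: P' = (I − K·H)·P̄ = [6599/4024 -1295/2012; -1295/2012 495/1006]
step 1: x̄ = F·x = [-409/503, 7643/4024]
step 1: P̄ = F·P·Fᵀ + Q = [2755/503 -4378/503; -4378/503 80935/4024]
step 1: y = z − H·x̄ = [-24433/4024, -14881/4024]
step 1: S = H·P̄·Hᵀ + R = [412383/4024 518271/4024; 518271/4024 748535/4024]
step 1: K = P̄·Hᵀ·S⁻¹ = [2187158/9959811 -970802/3319937; 863785/9959811 877544/3319937]
step 1: x' = x̄ + K·y = [-10608305/9959811, 3936824/9959811]
step 1: P' = (I − K·H)·P̄ = [11655331/9959811 -4854010/9959811; -4854010/9959811 4387720/9959811]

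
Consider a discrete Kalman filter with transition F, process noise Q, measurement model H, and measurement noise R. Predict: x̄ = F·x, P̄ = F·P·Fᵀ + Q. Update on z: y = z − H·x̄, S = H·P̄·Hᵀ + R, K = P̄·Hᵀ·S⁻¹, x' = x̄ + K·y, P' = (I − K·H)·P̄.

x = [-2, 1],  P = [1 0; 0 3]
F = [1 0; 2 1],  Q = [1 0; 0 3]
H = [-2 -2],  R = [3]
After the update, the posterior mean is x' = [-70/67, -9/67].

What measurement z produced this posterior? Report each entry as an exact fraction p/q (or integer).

z = [2]

x̄ = F·x = [-2, -3]
P̄ = F·P·Fᵀ + Q = [2 2; 2 10]
S = H·P̄·Hᵀ + R = [67]
K = P̄·Hᵀ·S⁻¹ = [-8/67; -24/67]
x' − x̄ = [64/67, 192/67] = K·y
y = (KᵀK)⁻¹·Kᵀ·(x' − x̄) = [-8]
z = y + H·x̄ = [-8] + [10] = [2]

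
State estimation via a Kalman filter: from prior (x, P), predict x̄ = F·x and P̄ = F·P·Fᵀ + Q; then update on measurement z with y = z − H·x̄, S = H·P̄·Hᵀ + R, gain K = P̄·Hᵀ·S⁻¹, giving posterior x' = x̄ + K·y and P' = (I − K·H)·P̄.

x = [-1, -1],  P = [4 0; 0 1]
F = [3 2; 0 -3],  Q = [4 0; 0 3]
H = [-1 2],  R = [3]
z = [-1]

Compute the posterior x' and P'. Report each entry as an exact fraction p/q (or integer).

x̄ = F·x = [-5, 3]
P̄ = F·P·Fᵀ + Q = [44 -6; -6 12]
y = z − H·x̄ = [-12]
S = H·P̄·Hᵀ + R = [119]
K = P̄·Hᵀ·S⁻¹ = [-8/17; 30/119]
x' = x̄ + K·y = [11/17, -3/119]
P' = (I − K·H)·P̄ = [300/17 138/17; 138/17 528/119]

x' = [11/17, -3/119]
P' = [300/17 138/17; 138/17 528/119]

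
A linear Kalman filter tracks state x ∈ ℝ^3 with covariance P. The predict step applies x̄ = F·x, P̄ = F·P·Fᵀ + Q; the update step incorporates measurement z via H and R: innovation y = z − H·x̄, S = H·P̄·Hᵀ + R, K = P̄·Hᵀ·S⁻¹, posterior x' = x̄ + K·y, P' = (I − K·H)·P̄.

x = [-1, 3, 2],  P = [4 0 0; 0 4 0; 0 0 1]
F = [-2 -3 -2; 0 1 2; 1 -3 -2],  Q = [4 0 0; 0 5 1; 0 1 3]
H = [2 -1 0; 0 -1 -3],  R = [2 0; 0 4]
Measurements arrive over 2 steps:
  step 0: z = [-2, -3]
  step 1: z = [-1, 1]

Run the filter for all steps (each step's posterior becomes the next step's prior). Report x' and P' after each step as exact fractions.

step 0: x̄ = F·x = [-11, 7, -14]
step 0: P̄ = F·P·Fᵀ + Q = [60 -16 32; -16 13 -15; 32 -15 47]
step 0: y = z − H·x̄ = [27, -38]
step 0: S = H·P̄·Hᵀ + R = [319 -192; -192 350]
step 0: K = P̄·Hᵀ·S⁻¹ = [16120/37393 296/37393; -4803/37393 784/37393; 1729/37393 -12513/37393]
step 0: x' = x̄ + K·y = [12669/37393, 102278/37393, -1325/37393]
step 0: P' = (I − K·H)·P̄ = [74940/37393 117640/37393 -39608/37393; 117640/37393 244886/37393 -82674/37393; -39608/37393 -82674/37393 44242/37393]
step 1: x̄ = F·x = [-5402/613, 99628/37393, -291515/37393]
step 1: P̄ = F·P·Fᵀ + Q = [48082/613 -5362/613 24798/613; -5362/613 278123/37393 -174417/37393; 24798/613 -174417/37393 1028565/37393]
step 1: y = z − H·x̄ = [721279/37393, -737524/37393]
step 1: S = H·P̄·Hᵀ + R = [13393245/37393 -8667032/37393; -8667032/37393 8638278/37393]
step 1: K = P̄·Hᵀ·S⁻¹ = [20666414/49325141 -36405708/542576551; -7207015/49325141 -64144384/542576551; 2927613/49325141 -150548559/542576551]
step 1: x' = x̄ + K·y = [321662552/542576551, 1181581713/542576551, -639374864/542576551]
step 1: P' = (I − K·H)·P̄ = [807577594/542576551 1160494080/542576551 -338290416/542576551; 1160494080/542576551 2479542490/542576551 -740988318/542576551; -338290416/542576551 -740988318/542576551 447727518/542576551]

step 0: x' = [12669/37393, 102278/37393, -1325/37393], P' = [74940/37393 117640/37393 -39608/37393; 117640/37393 244886/37393 -82674/37393; -39608/37393 -82674/37393 44242/37393]
step 1: x' = [321662552/542576551, 1181581713/542576551, -639374864/542576551], P' = [807577594/542576551 1160494080/542576551 -338290416/542576551; 1160494080/542576551 2479542490/542576551 -740988318/542576551; -338290416/542576551 -740988318/542576551 447727518/542576551]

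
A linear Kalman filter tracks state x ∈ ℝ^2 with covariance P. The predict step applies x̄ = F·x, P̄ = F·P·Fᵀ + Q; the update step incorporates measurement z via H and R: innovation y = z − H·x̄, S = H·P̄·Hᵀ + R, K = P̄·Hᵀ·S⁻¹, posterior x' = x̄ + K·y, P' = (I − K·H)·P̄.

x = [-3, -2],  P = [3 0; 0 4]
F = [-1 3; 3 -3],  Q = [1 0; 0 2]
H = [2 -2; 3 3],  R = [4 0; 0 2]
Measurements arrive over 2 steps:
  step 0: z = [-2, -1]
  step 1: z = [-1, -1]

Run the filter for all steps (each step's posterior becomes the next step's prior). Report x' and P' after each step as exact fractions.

step 0: x' = [-15806/21227, 6559/21227], P' = [6405/21227 -4115/21227; -4115/21227 6455/21227]
step 1: x' = [-6071471/18311869, -160053/18311869], P' = [5193318/18311869 -3417688/18311869; -3417688/18311869 5437012/18311869]

step 0: x̄ = F·x = [-3, -3]
step 0: P̄ = F·P·Fᵀ + Q = [40 -45; -45 65]
step 0: y = z − H·x̄ = [-2, 17]
step 0: S = H·P̄·Hᵀ + R = [784 -150; -150 137]
step 0: K = P̄·Hᵀ·S⁻¹ = [5260/21227 3435/21227; -5285/21227 3510/21227]
step 0: x' = x̄ + K·y = [-15806/21227, 6559/21227]
step 0: P' = (I − K·H)·P̄ = [6405/21227 -4115/21227; -4115/21227 6455/21227]
step 1: x̄ = F·x = [35483/21227, -67095/21227]
step 1: P̄ = F·P·Fᵀ + Q = [110417/21227 -126690/21227; -126690/21227 232264/21227]
step 1: y = z − H·x̄ = [-226383/21227, 73609/21227]
step 1: S = H·P̄·Hᵀ + R = [2469152/21227 -731082/21227; -731082/21227 846163/21227]
step 1: K = P̄·Hᵀ·S⁻¹ = [4305503/18311869 2663445/18311869; -4427350/18311869 3028986/18311869]
step 1: x' = x̄ + K·y = [-6071471/18311869, -160053/18311869]
step 1: P' = (I − K·H)·P̄ = [5193318/18311869 -3417688/18311869; -3417688/18311869 5437012/18311869]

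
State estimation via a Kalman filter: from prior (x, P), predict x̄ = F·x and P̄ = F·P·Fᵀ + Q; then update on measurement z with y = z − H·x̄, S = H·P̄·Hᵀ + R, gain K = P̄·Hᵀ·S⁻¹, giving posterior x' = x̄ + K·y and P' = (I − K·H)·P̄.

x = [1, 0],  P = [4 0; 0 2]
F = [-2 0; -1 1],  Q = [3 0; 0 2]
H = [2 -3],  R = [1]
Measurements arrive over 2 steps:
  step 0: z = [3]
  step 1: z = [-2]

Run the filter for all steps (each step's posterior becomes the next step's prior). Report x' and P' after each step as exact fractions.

step 0: x̄ = F·x = [-2, -1]
step 0: P̄ = F·P·Fᵀ + Q = [19 8; 8 8]
step 0: y = z − H·x̄ = [4]
step 0: S = H·P̄·Hᵀ + R = [53]
step 0: K = P̄·Hᵀ·S⁻¹ = [14/53; -8/53]
step 0: x' = x̄ + K·y = [-50/53, -85/53]
step 0: P' = (I − K·H)·P̄ = [811/53 536/53; 536/53 360/53]
step 1: x̄ = F·x = [100/53, -35/53]
step 1: P̄ = F·P·Fᵀ + Q = [3403/53 550/53; 550/53 205/53]
step 1: y = z − H·x̄ = [-411/53]
step 1: S = H·P̄·Hᵀ + R = [8910/53]
step 1: K = P̄·Hᵀ·S⁻¹ = [2578/4455; 97/1782]
step 1: x' = x̄ + K·y = [-3862/1485, -643/594]
step 1: P' = (I − K·H)·P̄ = [35249/4455 4528/891; 4528/891 6005/1782]

step 0: x' = [-50/53, -85/53], P' = [811/53 536/53; 536/53 360/53]
step 1: x' = [-3862/1485, -643/594], P' = [35249/4455 4528/891; 4528/891 6005/1782]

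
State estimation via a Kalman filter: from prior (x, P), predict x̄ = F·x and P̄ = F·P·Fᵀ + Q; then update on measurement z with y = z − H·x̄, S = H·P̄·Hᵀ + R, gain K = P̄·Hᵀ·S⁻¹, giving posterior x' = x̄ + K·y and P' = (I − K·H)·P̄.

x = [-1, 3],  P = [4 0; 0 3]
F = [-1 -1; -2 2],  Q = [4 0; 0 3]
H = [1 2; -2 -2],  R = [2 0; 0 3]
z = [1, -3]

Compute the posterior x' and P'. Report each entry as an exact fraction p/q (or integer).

x' = [37/2151, 2066/2151]
P' = [6806/2151 -4706/2151; -4706/2151 3893/2151]

x̄ = F·x = [-2, 8]
P̄ = F·P·Fᵀ + Q = [11 2; 2 31]
y = z − H·x̄ = [-13, 9]
S = H·P̄·Hᵀ + R = [145 -158; -158 187]
K = P̄·Hᵀ·S⁻¹ = [-1303/2151 -1400/2151; 1540/2151 542/2151]
x' = x̄ + K·y = [37/2151, 2066/2151]
P' = (I − K·H)·P̄ = [6806/2151 -4706/2151; -4706/2151 3893/2151]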